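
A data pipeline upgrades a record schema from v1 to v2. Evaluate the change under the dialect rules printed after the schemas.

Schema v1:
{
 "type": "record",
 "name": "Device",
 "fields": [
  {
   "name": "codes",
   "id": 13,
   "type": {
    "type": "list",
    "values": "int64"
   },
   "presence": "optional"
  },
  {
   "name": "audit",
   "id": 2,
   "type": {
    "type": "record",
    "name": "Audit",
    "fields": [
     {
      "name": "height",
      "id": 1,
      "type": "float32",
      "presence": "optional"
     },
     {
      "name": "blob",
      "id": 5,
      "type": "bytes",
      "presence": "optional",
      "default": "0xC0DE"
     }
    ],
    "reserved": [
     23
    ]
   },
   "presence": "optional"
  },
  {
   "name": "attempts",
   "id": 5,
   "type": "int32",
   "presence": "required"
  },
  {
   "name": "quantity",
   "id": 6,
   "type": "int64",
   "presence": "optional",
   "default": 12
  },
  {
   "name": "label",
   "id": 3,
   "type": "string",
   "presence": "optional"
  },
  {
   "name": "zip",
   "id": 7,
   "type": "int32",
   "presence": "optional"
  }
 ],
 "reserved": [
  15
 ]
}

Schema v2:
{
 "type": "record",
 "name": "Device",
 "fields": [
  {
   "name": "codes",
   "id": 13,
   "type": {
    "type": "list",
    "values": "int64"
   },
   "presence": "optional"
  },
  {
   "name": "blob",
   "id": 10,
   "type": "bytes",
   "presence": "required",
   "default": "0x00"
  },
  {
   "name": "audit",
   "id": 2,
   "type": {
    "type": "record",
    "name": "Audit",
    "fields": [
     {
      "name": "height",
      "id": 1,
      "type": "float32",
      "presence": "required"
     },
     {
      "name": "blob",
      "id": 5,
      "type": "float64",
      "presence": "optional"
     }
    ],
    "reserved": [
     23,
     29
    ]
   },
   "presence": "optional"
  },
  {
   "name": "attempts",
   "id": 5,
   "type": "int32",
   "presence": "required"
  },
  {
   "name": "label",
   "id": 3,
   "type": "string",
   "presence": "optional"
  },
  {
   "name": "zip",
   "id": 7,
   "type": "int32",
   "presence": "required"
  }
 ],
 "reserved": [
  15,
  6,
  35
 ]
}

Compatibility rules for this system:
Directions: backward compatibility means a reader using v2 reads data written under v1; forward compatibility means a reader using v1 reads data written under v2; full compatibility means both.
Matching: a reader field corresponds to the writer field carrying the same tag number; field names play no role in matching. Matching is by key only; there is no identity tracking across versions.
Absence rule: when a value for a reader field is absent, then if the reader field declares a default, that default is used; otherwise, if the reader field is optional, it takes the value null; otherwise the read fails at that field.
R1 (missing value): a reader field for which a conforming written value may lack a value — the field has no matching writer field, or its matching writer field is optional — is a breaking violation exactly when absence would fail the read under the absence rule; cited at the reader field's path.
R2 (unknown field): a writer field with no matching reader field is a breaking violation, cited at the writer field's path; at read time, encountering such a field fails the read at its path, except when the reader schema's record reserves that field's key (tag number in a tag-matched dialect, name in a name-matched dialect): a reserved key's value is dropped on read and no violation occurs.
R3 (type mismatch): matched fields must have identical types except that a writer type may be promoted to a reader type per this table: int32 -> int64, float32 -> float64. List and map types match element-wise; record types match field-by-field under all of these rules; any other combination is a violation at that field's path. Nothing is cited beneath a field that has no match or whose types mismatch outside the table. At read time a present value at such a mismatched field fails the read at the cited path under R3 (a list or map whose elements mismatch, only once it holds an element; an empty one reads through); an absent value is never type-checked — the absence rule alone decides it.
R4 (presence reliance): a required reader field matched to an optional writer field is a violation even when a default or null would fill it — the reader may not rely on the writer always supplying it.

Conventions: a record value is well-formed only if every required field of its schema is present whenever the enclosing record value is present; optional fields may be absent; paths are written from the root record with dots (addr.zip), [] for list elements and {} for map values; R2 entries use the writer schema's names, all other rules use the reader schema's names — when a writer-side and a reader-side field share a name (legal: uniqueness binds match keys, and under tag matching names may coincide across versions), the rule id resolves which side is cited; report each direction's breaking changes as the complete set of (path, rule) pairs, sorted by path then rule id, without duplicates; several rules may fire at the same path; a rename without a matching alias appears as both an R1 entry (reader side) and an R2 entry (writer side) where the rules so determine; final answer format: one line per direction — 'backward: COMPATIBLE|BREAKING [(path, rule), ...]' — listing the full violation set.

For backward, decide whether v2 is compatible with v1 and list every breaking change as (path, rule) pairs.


the writer's type comes first in each Device pair
backward pass over Device, reader schema v2, writer schema v1:
  codes: list<int64> -> list<int64>, writer optional; from codes
  blob has no writer counterpart
  audit: Audit -> Audit, writer optional; from audit
  attempts: int32 -> int32, writer required; from attempts
  label: string -> string, writer optional; from label
  zip: int32 -> int32, writer optional; from zip
  writer quantity: unknown to reader
  audit.height: float32 -> float32, writer optional; from audit.height
  audit.blob: bytes -> float64, writer optional; from audit.blob
  breaking: (audit.blob, R3)
  breaking: (audit.height, R1)
  breaking: (audit.height, R4)
  breaking: (zip, R1)
  breaking: (zip, R4)
  backward on Device therefore BREAKING (5)
the other Device changes do not affect what is asked:
  added field blob to record Device: required bytes, tag 10, default 0x00 (in v2 it sits immediately before audit) -> its effect on Device is confined to the forward direction, not asked
  removed field quantity from record Device (its key 6 joins the reserved list) -> fires no rule on Device, leaving the asked answer as it is

backward: BREAKING [(audit.blob, R3), (audit.height, R1), (audit.height, R4), (zip, R1), (zip, R4)]


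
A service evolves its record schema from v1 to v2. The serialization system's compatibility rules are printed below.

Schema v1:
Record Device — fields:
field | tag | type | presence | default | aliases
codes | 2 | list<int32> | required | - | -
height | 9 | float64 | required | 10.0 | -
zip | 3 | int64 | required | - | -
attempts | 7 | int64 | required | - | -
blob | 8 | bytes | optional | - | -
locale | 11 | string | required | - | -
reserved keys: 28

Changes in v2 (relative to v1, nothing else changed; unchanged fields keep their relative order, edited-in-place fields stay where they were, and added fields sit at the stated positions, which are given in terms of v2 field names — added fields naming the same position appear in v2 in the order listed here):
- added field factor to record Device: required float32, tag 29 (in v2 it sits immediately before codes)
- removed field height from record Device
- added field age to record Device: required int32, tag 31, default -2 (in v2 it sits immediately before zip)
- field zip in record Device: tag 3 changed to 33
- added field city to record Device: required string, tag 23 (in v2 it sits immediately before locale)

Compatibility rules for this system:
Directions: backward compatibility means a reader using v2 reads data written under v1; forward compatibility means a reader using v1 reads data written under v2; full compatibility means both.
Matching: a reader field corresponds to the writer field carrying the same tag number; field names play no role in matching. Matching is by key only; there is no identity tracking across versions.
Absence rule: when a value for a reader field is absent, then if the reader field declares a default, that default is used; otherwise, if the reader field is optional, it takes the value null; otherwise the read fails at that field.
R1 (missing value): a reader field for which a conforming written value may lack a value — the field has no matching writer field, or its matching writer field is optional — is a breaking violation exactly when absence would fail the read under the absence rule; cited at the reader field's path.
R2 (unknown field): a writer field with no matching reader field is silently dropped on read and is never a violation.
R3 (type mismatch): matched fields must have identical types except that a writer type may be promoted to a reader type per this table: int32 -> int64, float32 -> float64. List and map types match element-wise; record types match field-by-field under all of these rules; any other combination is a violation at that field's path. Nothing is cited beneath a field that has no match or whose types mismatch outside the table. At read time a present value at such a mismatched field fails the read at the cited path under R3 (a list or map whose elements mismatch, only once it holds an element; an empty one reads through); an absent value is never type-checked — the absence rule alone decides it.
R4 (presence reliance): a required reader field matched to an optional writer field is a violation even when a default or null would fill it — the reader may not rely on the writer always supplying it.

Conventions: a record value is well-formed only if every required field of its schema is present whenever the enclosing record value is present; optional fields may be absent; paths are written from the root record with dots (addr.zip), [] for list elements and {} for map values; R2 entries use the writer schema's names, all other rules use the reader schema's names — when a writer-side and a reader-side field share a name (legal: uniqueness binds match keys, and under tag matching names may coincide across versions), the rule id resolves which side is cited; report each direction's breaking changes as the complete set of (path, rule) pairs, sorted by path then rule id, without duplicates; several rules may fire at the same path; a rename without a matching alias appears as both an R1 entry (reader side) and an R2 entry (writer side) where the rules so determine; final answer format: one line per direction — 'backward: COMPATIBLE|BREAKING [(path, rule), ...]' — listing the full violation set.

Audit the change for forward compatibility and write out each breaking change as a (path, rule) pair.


forward: BREAKING [(zip, R1)]

each type pair in Device: writer, then reader
forward on Device — v1 reading data written by v2:
  codes: paired with writer codes (list<int32> -> list<int32>; writer required)
  height: no writer match
  zip: no writer match
  attempts: paired with writer attempts (int64 -> int64; writer required)
  blob: paired with writer blob (bytes -> bytes; writer optional)
  locale: paired with writer locale (string -> string; writer required)
  factor (writer side), unknown to reader
  age (writer side), unknown to reader
  zip (writer side), unknown to reader
  city (writer side), unknown to reader
  R1 fires at zip
  forward on Device therefore BREAKING (1)
the rest of the Device diff is inert for this question:
  added field city to record Device: required string, tag 23 (in v2 it sits immediately before locale) -> its effect on Device is confined to the backward direction, not asked
  removed field height from record Device -> triggers nothing under Device's printed rules — same verdict
  added field age to record Device: required int32, tag 31, default -2 (in v2 it sits immediately before zip) -> triggers nothing under Device's printed rules — same verdict
  added field factor to record Device: required float32, tag 29 (in v2 it sits immediately before codes) -> its effect on Device is confined to the backward direction, not asked


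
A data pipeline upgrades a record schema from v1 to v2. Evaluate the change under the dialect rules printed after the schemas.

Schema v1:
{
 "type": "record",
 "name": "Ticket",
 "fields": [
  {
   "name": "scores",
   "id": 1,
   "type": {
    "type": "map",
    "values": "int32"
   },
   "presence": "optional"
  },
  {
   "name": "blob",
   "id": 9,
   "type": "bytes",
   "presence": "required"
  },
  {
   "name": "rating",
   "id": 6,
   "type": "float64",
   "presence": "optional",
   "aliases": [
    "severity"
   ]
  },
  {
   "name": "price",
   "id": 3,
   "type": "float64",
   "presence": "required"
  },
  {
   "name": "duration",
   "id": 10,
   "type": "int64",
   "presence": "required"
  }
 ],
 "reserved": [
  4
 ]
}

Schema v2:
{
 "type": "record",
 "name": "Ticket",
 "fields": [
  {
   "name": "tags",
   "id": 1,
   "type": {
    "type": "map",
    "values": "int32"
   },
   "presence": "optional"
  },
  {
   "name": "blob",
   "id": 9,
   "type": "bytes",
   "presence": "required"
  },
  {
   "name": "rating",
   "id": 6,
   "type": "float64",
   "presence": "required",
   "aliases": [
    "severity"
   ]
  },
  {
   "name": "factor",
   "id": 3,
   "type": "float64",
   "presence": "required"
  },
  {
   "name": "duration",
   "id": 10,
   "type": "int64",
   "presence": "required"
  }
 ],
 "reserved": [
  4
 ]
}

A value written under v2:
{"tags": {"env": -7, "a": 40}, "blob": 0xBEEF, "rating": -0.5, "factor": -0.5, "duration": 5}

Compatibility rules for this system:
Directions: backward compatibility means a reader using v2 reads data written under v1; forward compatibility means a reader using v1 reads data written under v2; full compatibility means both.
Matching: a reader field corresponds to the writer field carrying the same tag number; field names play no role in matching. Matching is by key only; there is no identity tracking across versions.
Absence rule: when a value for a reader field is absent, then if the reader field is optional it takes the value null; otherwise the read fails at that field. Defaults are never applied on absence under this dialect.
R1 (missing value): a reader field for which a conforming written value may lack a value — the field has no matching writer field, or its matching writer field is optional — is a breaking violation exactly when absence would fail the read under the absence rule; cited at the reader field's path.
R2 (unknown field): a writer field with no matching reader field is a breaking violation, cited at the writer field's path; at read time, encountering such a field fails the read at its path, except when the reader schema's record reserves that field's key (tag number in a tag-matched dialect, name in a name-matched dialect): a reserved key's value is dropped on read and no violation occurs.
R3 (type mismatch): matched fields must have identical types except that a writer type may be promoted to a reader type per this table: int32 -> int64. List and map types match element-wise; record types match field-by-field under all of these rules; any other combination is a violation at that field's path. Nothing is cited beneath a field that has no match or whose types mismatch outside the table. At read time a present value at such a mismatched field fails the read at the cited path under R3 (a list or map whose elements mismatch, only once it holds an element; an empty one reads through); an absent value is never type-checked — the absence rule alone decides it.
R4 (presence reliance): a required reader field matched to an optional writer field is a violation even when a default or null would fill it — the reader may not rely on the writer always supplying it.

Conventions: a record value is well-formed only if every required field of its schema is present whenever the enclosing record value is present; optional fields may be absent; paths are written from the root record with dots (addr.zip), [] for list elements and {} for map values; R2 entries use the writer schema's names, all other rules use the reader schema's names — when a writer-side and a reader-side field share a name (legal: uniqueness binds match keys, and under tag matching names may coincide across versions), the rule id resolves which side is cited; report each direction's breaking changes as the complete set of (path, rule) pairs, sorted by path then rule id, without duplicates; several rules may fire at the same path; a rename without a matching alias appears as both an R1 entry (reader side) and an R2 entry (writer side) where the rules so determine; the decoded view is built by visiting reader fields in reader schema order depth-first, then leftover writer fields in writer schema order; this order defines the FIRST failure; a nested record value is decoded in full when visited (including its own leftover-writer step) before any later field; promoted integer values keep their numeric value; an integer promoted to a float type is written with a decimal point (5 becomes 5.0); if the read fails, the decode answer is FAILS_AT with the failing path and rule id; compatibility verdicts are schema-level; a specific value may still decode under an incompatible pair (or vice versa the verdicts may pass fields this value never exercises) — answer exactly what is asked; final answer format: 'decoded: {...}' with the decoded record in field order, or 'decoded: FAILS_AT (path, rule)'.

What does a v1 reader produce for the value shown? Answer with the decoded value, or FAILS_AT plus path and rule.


arrows below run writer -> reader for Ticket
migrating the Ticket value to v1:
  scores := {"env": -7, "a": 40} (from writer tags)
  blob := 0xBEEF
  rating := -0.5
  price := -0.5 (from writer factor)
  duration := 5
  => decoded: {"scores": {"env": -7, "a": 40}, "blob": 0xBEEF, "rating": -0.5, "price": -0.5, "duration": 5}
ruling out the remaining Ticket differences:
  renamed field scores to tags in record Ticket -> fires no rule on Ticket under this dialect and leaves the result unchanged
  field rating in record Ticket: optional changed to required -> shifts the Ticket verdicts, not this decode
  renamed field price to factor in record Ticket -> fires no rule on Ticket under this dialect and leaves the result unchanged

decoded: {"scores": {"env": -7, "a": 40}, "blob": 0xBEEF, "rating": -0.5, "price": -0.5, "duration": 5}


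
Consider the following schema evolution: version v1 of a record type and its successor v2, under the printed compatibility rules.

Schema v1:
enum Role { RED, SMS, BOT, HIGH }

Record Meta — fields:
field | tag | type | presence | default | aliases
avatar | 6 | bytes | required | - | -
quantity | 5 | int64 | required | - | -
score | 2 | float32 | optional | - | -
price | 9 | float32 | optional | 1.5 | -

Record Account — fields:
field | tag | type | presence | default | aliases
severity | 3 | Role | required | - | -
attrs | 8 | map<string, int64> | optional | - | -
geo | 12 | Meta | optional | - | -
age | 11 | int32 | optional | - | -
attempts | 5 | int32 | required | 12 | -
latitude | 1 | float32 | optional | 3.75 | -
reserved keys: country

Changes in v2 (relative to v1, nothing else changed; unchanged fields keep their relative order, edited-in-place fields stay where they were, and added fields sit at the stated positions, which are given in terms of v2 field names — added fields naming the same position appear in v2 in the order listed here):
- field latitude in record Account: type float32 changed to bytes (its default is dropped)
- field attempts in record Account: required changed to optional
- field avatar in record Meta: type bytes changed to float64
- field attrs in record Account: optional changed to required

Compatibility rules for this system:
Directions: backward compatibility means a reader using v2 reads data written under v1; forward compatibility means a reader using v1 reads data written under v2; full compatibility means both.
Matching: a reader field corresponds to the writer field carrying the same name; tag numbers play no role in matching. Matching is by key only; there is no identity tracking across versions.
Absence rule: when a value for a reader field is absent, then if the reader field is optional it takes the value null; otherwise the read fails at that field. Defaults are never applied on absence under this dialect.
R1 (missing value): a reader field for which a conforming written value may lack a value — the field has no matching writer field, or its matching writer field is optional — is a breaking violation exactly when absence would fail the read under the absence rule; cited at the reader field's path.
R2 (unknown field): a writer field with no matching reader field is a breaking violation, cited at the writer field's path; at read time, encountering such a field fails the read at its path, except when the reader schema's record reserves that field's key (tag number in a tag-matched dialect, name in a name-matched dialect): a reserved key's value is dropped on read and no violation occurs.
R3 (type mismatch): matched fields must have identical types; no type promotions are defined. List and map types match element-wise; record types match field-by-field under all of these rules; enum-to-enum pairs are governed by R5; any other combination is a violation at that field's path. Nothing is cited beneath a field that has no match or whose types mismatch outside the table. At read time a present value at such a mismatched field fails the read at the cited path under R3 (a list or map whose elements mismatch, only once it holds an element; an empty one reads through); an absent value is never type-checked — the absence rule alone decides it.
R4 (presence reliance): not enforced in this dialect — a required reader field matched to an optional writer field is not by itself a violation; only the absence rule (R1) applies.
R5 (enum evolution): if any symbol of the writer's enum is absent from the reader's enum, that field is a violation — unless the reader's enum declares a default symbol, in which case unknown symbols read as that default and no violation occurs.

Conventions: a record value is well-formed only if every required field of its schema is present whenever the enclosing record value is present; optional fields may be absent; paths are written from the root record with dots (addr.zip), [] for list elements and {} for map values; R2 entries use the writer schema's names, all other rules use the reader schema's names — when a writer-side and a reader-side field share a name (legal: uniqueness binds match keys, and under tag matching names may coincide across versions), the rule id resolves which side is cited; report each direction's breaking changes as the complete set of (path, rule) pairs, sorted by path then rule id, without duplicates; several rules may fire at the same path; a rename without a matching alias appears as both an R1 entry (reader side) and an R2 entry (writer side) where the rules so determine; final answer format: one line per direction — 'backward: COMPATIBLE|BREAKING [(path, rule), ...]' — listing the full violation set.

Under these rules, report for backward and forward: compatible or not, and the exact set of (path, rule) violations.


the writer's type comes first in each Account pair
backward pass over Account, reader schema v2, writer schema v1:
  severity: Role -> Role, writer required; from severity
  attrs: map<string, int64> -> map<string, int64>, writer optional; from attrs
  geo: Meta -> Meta, writer optional; from geo
  age: int32 -> int32, writer optional; from age
  attempts: int32 -> int32, writer required; from attempts
  latitude: float32 -> bytes, writer optional; from latitude
  geo.avatar: bytes -> float64, writer required; from geo.avatar
  geo.quantity: int64 -> int64, writer required; from geo.quantity
  geo.score: float32 -> float32, writer optional; from geo.score
  geo.price: float32 -> float32, writer optional; from geo.price
  rule R1 violated at attrs
  rule R3 violated at geo.avatar
  rule R3 violated at latitude
  => backward verdict for Account: BREAKING, 3 violation(s)
forward pass over Account, reader schema v1, writer schema v2:
  severity: Role -> Role, writer required; from severity
  attrs: map<string, int64> -> map<string, int64>, writer required; from attrs
  geo: Meta -> Meta, writer optional; from geo
  age: int32 -> int32, writer optional; from age
  attempts: int32 -> int32, writer optional; from attempts
  latitude: bytes -> float32, writer optional; from latitude
  geo.avatar: float64 -> bytes, writer required; from geo.avatar
  geo.quantity: int64 -> int64, writer required; from geo.quantity
  geo.score: float32 -> float32, writer optional; from geo.score
  geo.price: float32 -> float32, writer optional; from geo.price
  rule R1 violated at attempts
  rule R3 violated at geo.avatar
  rule R3 violated at latitude
  => forward verdict for Account: BREAKING, 3 violation(s)

backward: BREAKING [(attrs, R1), (geo.avatar, R3), (latitude, R3)]; forward: BREAKING [(attempts, R1), (geo.avatar, R3), (latitude, R3)]


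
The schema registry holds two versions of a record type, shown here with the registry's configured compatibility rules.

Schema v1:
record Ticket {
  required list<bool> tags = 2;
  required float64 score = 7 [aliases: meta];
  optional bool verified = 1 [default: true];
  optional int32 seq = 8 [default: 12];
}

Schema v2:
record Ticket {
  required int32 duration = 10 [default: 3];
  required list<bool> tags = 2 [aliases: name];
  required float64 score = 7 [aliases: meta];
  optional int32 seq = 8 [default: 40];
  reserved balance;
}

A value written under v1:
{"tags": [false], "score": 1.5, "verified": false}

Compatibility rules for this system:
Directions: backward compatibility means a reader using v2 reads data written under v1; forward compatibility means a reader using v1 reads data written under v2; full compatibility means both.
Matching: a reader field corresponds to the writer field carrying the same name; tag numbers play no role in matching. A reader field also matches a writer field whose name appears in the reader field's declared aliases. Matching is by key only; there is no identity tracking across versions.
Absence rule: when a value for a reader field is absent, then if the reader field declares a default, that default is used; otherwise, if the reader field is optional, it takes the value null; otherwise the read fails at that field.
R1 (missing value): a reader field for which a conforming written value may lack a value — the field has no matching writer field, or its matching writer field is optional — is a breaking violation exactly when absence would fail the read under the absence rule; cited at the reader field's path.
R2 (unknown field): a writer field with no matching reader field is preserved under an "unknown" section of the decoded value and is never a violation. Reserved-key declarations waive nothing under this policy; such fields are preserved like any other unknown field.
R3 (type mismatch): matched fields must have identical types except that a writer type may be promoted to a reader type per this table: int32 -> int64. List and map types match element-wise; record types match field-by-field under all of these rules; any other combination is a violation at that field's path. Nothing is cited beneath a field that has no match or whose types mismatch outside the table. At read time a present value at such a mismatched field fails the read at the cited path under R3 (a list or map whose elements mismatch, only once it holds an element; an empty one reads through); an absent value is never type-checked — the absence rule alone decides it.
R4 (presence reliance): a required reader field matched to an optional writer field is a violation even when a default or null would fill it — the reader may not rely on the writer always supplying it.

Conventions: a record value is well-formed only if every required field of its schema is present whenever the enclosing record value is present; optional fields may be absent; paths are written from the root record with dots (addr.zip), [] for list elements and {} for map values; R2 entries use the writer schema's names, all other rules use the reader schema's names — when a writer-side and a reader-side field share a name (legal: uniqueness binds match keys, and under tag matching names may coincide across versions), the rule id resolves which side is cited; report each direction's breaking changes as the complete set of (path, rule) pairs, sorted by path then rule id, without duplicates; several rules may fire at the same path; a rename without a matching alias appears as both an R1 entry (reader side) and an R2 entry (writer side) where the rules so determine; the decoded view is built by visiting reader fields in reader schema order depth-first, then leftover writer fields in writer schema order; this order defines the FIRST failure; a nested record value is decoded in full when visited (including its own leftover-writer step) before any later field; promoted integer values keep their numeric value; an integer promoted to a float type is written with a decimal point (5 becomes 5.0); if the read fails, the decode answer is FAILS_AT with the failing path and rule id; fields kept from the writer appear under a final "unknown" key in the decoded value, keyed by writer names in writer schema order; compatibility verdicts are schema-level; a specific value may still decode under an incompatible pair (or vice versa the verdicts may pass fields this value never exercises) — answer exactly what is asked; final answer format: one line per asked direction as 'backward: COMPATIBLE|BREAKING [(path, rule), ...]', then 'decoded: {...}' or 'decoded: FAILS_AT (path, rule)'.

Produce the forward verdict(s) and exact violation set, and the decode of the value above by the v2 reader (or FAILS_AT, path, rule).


forward: COMPATIBLE []; decoded: {"duration": 3, "tags": [false], "score": 1.5, "seq": 40, "unknown": {"verified": false}}

arrows below run writer -> reader for Ticket
forward for Ticket (reader v1, writer v2):
  tags: list<bool> -> list<bool>, writer required; from tags
  score: float64 -> float64, writer required; from score
  verified: no writer match
  seq: int32 -> int32, writer optional; from seq
  duration (writer side), unknown to reader
  => no violations; forward on Ticket: COMPATIBLE
decoding the Ticket value with the v2 reader:
  duration := 3 (no value, default fills)
  tags := [false]
  score := 1.5
  seq := 40 (no value, default fills)
  writer verified: kept under "unknown"
  => decoded: {"duration": 3, "tags": [false], "score": 1.5, "seq": 40, "unknown": {"verified": false}}


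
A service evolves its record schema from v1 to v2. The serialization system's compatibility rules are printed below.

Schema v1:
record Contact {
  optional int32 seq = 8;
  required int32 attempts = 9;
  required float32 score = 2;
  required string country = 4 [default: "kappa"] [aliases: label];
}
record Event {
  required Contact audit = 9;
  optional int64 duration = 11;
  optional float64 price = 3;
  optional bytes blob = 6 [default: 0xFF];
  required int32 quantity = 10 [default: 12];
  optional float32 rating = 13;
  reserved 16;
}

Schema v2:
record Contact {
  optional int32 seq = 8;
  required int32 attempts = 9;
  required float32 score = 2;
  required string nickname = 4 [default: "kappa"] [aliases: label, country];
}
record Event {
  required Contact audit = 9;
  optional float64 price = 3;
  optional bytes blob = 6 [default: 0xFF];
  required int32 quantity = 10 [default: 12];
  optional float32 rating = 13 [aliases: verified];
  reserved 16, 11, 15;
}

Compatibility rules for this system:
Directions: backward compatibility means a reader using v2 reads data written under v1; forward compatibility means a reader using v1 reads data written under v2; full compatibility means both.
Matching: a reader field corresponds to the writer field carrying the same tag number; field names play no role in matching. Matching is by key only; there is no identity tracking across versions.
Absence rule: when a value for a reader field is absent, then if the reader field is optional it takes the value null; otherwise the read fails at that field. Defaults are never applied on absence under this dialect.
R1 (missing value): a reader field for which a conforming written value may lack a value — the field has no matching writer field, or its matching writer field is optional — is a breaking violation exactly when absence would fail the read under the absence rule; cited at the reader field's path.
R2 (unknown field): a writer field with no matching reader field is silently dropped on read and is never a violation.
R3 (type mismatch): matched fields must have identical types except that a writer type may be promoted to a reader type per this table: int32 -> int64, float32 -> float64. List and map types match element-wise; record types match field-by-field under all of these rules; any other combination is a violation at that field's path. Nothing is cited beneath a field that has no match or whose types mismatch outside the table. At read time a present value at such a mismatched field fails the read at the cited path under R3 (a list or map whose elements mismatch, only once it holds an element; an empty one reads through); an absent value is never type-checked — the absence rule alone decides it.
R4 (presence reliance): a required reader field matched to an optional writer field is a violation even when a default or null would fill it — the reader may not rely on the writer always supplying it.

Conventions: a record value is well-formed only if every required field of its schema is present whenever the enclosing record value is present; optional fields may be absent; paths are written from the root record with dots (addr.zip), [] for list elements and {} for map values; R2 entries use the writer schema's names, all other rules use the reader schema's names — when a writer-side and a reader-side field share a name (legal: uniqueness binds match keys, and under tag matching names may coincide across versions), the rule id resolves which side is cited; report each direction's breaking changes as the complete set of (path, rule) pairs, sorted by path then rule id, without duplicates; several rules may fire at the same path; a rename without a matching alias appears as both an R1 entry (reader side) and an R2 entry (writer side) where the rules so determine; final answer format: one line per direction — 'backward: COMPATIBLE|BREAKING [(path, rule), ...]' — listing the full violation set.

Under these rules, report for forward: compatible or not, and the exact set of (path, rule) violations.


each type pair in Event: writer, then reader
checking forward for Event: reader v1 against writer v2:
  audit: Contact -> Contact, writer required; from audit
  duration: no writer-side match
  price: float64 -> float64, writer optional; from price
  blob: bytes -> bytes, writer optional; from blob
  quantity: int32 -> int32, writer required; from quantity
  rating: float32 -> float32, writer optional; from rating
  audit.seq: int32 -> int32, writer optional; from audit.seq
  audit.attempts: int32 -> int32, writer required; from audit.attempts
  audit.score: float32 -> float32, writer required; from audit.score
  audit.country: string -> string, writer required; from audit.nickname
  => forward verdict for Event: COMPATIBLE, no violations
ruling out the remaining Event differences:
  renamed field country to nickname in record Contact (alias country declared on the renamed field) -> fires no rule on Event, leaving the asked answer as it is
  removed field duration from record Event (its key 11 joins the reserved list) -> fires no rule on Event, leaving the asked answer as it is

forward: COMPATIBLE []


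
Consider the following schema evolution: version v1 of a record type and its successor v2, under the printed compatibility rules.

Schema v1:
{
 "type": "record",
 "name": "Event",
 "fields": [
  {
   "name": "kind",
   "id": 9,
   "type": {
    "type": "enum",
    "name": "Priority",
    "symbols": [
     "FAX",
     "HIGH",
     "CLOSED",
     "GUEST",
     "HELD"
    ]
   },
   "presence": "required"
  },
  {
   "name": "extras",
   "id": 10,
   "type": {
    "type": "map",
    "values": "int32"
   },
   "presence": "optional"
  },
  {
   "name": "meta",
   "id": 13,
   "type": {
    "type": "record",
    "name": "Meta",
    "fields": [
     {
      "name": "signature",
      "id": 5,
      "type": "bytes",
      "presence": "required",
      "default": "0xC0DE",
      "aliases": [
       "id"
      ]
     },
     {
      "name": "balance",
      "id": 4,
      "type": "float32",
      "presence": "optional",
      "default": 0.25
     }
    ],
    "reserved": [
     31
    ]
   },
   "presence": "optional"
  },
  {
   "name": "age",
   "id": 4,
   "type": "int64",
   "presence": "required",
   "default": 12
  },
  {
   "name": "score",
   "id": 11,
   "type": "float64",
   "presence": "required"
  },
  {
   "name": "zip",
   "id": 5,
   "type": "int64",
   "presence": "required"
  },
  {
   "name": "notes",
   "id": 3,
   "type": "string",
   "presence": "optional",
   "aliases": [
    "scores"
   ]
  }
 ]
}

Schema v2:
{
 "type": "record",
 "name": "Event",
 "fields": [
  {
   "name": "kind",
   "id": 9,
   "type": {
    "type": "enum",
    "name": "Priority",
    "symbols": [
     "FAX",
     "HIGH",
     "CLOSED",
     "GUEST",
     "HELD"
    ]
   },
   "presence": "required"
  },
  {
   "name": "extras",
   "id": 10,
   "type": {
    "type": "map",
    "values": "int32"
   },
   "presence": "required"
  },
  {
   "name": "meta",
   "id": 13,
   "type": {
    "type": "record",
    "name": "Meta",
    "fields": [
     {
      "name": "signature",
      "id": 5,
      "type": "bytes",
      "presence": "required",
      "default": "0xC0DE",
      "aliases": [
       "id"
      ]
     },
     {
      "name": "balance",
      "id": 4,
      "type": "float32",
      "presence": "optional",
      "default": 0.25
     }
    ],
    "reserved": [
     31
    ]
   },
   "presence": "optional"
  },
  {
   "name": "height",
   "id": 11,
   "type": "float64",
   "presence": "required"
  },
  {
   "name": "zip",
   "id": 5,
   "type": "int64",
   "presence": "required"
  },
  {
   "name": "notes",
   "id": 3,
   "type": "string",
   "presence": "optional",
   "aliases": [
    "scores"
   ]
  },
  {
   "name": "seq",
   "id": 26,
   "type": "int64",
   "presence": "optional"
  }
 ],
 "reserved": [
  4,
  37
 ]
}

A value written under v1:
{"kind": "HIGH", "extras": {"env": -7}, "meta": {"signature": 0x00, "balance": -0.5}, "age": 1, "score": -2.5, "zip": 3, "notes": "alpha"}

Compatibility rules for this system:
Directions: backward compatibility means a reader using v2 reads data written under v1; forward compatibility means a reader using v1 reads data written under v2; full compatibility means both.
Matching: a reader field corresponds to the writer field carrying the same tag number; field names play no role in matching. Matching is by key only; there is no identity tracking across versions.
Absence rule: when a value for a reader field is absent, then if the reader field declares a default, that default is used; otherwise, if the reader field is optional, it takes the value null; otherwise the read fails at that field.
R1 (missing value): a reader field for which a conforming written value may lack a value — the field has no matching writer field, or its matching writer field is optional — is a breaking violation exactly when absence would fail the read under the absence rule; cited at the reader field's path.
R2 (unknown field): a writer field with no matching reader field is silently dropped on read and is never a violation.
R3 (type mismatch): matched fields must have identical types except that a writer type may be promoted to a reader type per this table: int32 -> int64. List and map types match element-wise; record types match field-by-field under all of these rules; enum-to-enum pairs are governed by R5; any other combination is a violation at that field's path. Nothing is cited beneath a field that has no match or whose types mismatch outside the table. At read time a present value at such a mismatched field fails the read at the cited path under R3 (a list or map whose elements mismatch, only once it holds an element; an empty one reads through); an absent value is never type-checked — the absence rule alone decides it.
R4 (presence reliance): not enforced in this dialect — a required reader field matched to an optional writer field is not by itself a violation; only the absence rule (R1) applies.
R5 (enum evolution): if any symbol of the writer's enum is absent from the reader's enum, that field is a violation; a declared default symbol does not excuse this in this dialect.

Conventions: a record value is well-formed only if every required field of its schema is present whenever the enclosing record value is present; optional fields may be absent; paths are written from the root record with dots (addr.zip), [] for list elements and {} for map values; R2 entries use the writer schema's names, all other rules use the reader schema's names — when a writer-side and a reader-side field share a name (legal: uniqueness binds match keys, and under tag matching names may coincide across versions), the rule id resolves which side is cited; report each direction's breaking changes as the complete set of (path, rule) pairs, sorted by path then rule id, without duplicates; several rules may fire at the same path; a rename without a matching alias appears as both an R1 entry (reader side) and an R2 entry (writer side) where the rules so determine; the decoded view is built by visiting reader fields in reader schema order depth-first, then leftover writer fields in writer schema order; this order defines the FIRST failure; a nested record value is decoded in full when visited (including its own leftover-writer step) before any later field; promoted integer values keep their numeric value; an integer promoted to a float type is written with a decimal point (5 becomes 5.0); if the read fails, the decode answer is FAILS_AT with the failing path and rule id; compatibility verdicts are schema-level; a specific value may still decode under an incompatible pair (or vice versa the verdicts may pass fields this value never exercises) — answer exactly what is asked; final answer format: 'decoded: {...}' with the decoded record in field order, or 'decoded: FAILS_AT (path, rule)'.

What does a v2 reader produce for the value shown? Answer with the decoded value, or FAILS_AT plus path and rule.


each type pair in Event: writer, then reader
decode walk for Event under reader schema v2:
  kind := "HIGH"
  extras := {"env": -7}
  meta.signature := 0x00
  meta.balance := -0.5
  height := -2.5 (from writer score)
  zip := 3
  notes := "alpha"
  seq := null (absent, optional -> null)
  writer age: unknown -> dropped
  => decoded: {"kind": "HIGH", "extras": {"env": -7}, "meta": {"signature": 0x00, "balance": -0.5}, "height": -2.5, "zip": 3, "notes": "alpha", "seq": null}
the other Event changes do not affect what is asked:
  field extras in record Event: optional changed to required -> matters for Event compatibility verdicts, not for this value's decode

decoded: {"kind": "HIGH", "extras": {"env": -7}, "meta": {"signature": 0x00, "balance": -0.5}, "height": -2.5, "zip": 3, "notes": "alpha", "seq": null}
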